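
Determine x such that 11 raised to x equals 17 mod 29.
21

Baby-step giant-step with step n = ⌈√29⌉ = 6.
Baby steps 11^j mod 29 (j:value) for j=0..5: 0:1, 1:11, 2:5, 3:26, 4:25, 5:14.
Giant-step multiplier: 11^(-6) ≡ 11^(28-6) = 11^22 ≡ 13 (mod 29).
Giant steps γ_i = 17·13^i mod 29: γ_0=17, γ_1=18, γ_2=2, γ_3=26 (in table at j=3).
x = i·n + j = 3·6 + 3 = 21.
Check: 11^21 ≡ 17 (mod 29).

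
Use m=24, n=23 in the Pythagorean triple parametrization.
(47, 1104, 1105)

Euclid's formula: a = m² - n², b = 2mn, c = m² + n²
m = 24, n = 23
a = 24² - 23² = 576 - 529 = 47
b = 2 × 24 × 23 = 1104
c = 24² + 23² = 576 + 529 = 1105
Verification: 47² + 1104² = 2209 + 1218816 = 1221025 = 1105² ✓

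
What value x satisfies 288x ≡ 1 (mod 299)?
163

gcd(288, 299) = 1, so the inverse exists.
Extended Euclidean algorithm on (299, 288):
299 = 1 × 288 + 11  ⟹  11 = (1)·299 + (-1)·288
288 = 26 × 11 + 2  ⟹  2 = (-26)·299 + (27)·288
11 = 5 × 2 + 1  ⟹  1 = (131)·299 + (-136)·288
So (-136)·288 ≡ 1 (mod 299), i.e. 288^(-1) ≡ -136 ≡ 163 (mod 299).
Check: 288 × 163 = 46944 ≡ 1 (mod 299)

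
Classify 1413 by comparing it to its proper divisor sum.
deficient

Proper divisors of 1413: sum = 1 + 3 + 9 + 157 + 471 = 641
Since 641 < 1413, 1413 is deficient.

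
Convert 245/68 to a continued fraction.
[3; 1, 1, 1, 1, 13]

Euclidean algorithm steps:
245 = 3 × 68 + 41
68 = 1 × 41 + 27
41 = 1 × 27 + 14
27 = 1 × 14 + 13
14 = 1 × 13 + 1
13 = 13 × 1 + 0
Continued fraction: [3; 1, 1, 1, 1, 13]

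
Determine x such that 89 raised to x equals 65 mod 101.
90

Baby-step giant-step with step n = ⌈√101⌉ = 11.
Baby steps 89^j mod 101 (j:value) for j=0..10: 0:1, 1:89, 2:43, 3:90, 4:31, 5:32, 6:20, 7:63, 8:52, 9:83, 10:14.
Giant-step multiplier: 89^(-11) ≡ 89^(100-11) = 89^89 ≡ 3 (mod 101).
Giant steps γ_i = 65·3^i mod 101: γ_0=65, γ_1=94, γ_2=80, γ_3=38, γ_4=13, γ_5=39, γ_6=16, γ_7=48, γ_8=43 (in table at j=2).
x = i·n + j = 8·11 + 2 = 90.
Check: 89^90 ≡ 65 (mod 101).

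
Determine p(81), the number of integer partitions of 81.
18004327

p(n) counts ways to write n as a sum of positive integers (order ignored).
Euler's pentagonal recurrence: p(k) = p(k-1) + p(k-2) - p(k-5) - p(k-7) + p(k-12) + p(k-15) - ... (offsets j(3j∓1)/2, signs ++--, p(0)=1, p(<0)=0).
DP table for k = 0..80: p(0)=1, p(1)=1, p(2)=2, p(3)=3, p(4)=5, p(5)=7, p(6)=11, p(7)=15, p(8)=22, p(9)=30, p(10)=42, p(11)=56, p(12)=77, p(13)=101, p(14)=135, p(15)=176, p(16)=231, p(17)=297, p(18)=385, p(19)=490, p(20)=627, p(21)=792, p(22)=1002, p(23)=1255, p(24)=1575, p(25)=1958, p(26)=2436, p(27)=3010, p(28)=3718, p(29)=4565, p(30)=5604, p(31)=6842, p(32)=8349, p(33)=10143, p(34)=12310, p(35)=14883, p(36)=17977, p(37)=21637, p(38)=26015, p(39)=31185, p(40)=37338, p(41)=44583, p(42)=53174, p(43)=63261, p(44)=75175, p(45)=89134, p(46)=105558, p(47)=124754, p(48)=147273, p(49)=173525, p(50)=204226, p(51)=239943, p(52)=281589, p(53)=329931, p(54)=386155, p(55)=451276, p(56)=526823, p(57)=614154, p(58)=715220, p(59)=831820, p(60)=966467, p(61)=1121505, p(62)=1300156, p(63)=1505499, p(64)=1741630, p(65)=2012558, p(66)=2323520, p(67)=2679689, p(68)=3087735, p(69)=3554345, p(70)=4087968, p(71)=4697205, p(72)=5392783, p(73)=6185689, p(74)=7089500, p(75)=8118264, p(76)=9289091, p(77)=10619863, p(78)=12132164, p(79)=13848650, p(80)=15796476.
Final step: p(81) = p(80) + p(79) - p(76) - p(74) + p(69) + p(66) - p(59) - p(55) + p(46) + p(41) - p(30) - p(24) + p(11) + p(4)
= 15796476 + 13848650 - 9289091 - 7089500 + 3554345 + 2323520 - 831820 - 451276 + 105558 + 44583 - 5604 - 1575 + 56 + 5
= 18004327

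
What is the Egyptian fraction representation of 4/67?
1/17 + 1/1139

Greedy algorithm:
4/67: ceiling(67/4) = 17, use 1/17
1/1139: ceiling(1139/1) = 1139, use 1/1139
Result: 4/67 = 1/17 + 1/1139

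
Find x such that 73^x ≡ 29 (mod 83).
18

Baby-step giant-step with step n = ⌈√83⌉ = 10.
Baby steps 73^j mod 83 (j:value) for j=0..9: 0:1, 1:73, 2:17, 3:79, 4:40, 5:15, 6:16, 7:6, 8:23, 9:19.
Giant-step multiplier: 73^(-10) ≡ 73^(82-10) = 73^72 ≡ 38 (mod 83).
Giant steps γ_i = 29·38^i mod 83: γ_0=29, γ_1=23 (in table at j=8).
x = i·n + j = 1·10 + 8 = 18.
Check: 73^18 ≡ 29 (mod 83).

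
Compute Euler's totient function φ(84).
24

84 = 2^2 × 3 × 7
φ(n) = n × ∏(1 - 1/p) for each prime p dividing n
φ(84) = 84 × (1 - 1/2) × (1 - 1/3) × (1 - 1/7) = 24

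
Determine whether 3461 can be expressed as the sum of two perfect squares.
31² + 50² (a=31, b=50)

Factorization: 3461 = 3461
By Fermat: n is sum of two squares iff every prime p ≡ 3 (mod 4) appears to even power.
All primes ≡ 3 (mod 4) appear to even power.
Search a = 0, 1, 2, … for 3461 - a² a perfect square: first hit at a = 31: 3461 - 961 = 2500 = 50².
3461 = 31² + 50² = 961 + 2500 ✓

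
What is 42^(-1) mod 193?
23

gcd(42, 193) = 1, so the inverse exists.
Extended Euclidean algorithm on (193, 42):
193 = 4 × 42 + 25  ⟹  25 = (1)·193 + (-4)·42
42 = 1 × 25 + 17  ⟹  17 = (-1)·193 + (5)·42
25 = 1 × 17 + 8  ⟹  8 = (2)·193 + (-9)·42
17 = 2 × 8 + 1  ⟹  1 = (-5)·193 + (23)·42
So (23)·42 ≡ 1 (mod 193), i.e. 42^(-1) ≡ 23 (mod 193).
Check: 42 × 23 = 966 ≡ 1 (mod 193)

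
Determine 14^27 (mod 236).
208

Repeated squaring. Binary of 27 = 11011.
14^1 ≡ 14 (mod 236); 14^2 ≡ 196 (mod 236); 14^4 ≡ 184 (mod 236); 14^8 ≡ 108 (mod 236); 14^16 ≡ 100 (mod 236)
14^27 = 14^1 × 14^2 × 14^8 × 14^16 ≡ 208 (mod 236)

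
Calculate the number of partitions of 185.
1071823774337

p(n) counts ways to write n as a sum of positive integers (order ignored).
Euler's pentagonal recurrence: p(k) = p(k-1) + p(k-2) - p(k-5) - p(k-7) + p(k-12) + p(k-15) - ... (offsets j(3j∓1)/2, signs ++--, p(0)=1, p(<0)=0).
DP table for k = 0..184: p(0)=1, p(1)=1, p(2)=2, p(3)=3, p(4)=5, p(5)=7, p(6)=11, p(7)=15, p(8)=22, p(9)=30, p(10)=42, p(11)=56, p(12)=77, p(13)=101, p(14)=135, p(15)=176, p(16)=231, p(17)=297, p(18)=385, p(19)=490, p(20)=627, p(21)=792, p(22)=1002, p(23)=1255, p(24)=1575, p(25)=1958, p(26)=2436, p(27)=3010, p(28)=3718, p(29)=4565, p(30)=5604, p(31)=6842, p(32)=8349, p(33)=10143, p(34)=12310, p(35)=14883, p(36)=17977, p(37)=21637, p(38)=26015, p(39)=31185, p(40)=37338, p(41)=44583, p(42)=53174, p(43)=63261, p(44)=75175, p(45)=89134, p(46)=105558, p(47)=124754, p(48)=147273, p(49)=173525, p(50)=204226, p(51)=239943, p(52)=281589, p(53)=329931, p(54)=386155, p(55)=451276, p(56)=526823, p(57)=614154, p(58)=715220, p(59)=831820, p(60)=966467, p(61)=1121505, p(62)=1300156, p(63)=1505499, p(64)=1741630, p(65)=2012558, p(66)=2323520, p(67)=2679689, p(68)=3087735, p(69)=3554345, p(70)=4087968, p(71)=4697205, p(72)=5392783, p(73)=6185689, p(74)=7089500, p(75)=8118264, p(76)=9289091, p(77)=10619863, p(78)=12132164, p(79)=13848650, p(80)=15796476, p(81)=18004327, p(82)=20506255, p(83)=23338469, p(84)=26543660, p(85)=30167357, p(86)=34262962, p(87)=38887673, p(88)=44108109, p(89)=49995925, p(90)=56634173, p(91)=64112359, p(92)=72533807, p(93)=82010177, p(94)=92669720, p(95)=104651419, p(96)=118114304, p(97)=133230930, p(98)=150198136, p(99)=169229875, p(100)=190569292, p(101)=214481126, p(102)=241265379, p(103)=271248950, p(104)=304801365, p(105)=342325709, p(106)=384276336, p(107)=431149389, p(108)=483502844, p(109)=541946240, p(110)=607163746, p(111)=679903203, p(112)=761002156, p(113)=851376628, p(114)=952050665, p(115)=1064144451, p(116)=1188908248, p(117)=1327710076, p(118)=1482074143, p(119)=1653668665, p(120)=1844349560, p(121)=2056148051, p(122)=2291320912, p(123)=2552338241, p(124)=2841940500, p(125)=3163127352, p(126)=3519222692, p(127)=3913864295, p(128)=4351078600, p(129)=4835271870, p(130)=5371315400, p(131)=5964539504, p(132)=6620830889, p(133)=7346629512, p(134)=8149040695, p(135)=9035836076, p(136)=10015581680, p(137)=11097645016, p(138)=12292341831, p(139)=13610949895, p(140)=15065878135, p(141)=16670689208, p(142)=18440293320, p(143)=20390982757, p(144)=22540654445, p(145)=24908858009, p(146)=27517052599, p(147)=30388671978, p(148)=33549419497, p(149)=37027355200, p(150)=40853235313, p(151)=45060624582, p(152)=49686288421, p(153)=54770336324, p(154)=60356673280, p(155)=66493182097, p(156)=73232243759, p(157)=80630964769, p(158)=88751778802, p(159)=97662728555, p(160)=107438159466, p(161)=118159068427, p(162)=129913904637, p(163)=142798995930, p(164)=156919475295, p(165)=172389800255, p(166)=189334822579, p(167)=207890420102, p(168)=228204732751, p(169)=250438925115, p(170)=274768617130, p(171)=301384802048, p(172)=330495499613, p(173)=362326859895, p(174)=397125074750, p(175)=435157697830, p(176)=476715857290, p(177)=522115831195, p(178)=571701605655, p(179)=625846753120, p(180)=684957390936, p(181)=749474411781, p(182)=819876908323, p(183)=896684817527, p(184)=980462880430.
Final step: p(185) = p(184) + p(183) - p(180) - p(178) + p(173) + p(170) - p(163) - p(159) + p(150) + p(145) - p(134) - p(128) + p(115) + p(108) - p(93) - p(85) + p(68) + p(59) - p(40) - p(30) + p(9)
= 980462880430 + 896684817527 - 684957390936 - 571701605655 + 362326859895 + 274768617130 - 142798995930 - 97662728555 + 40853235313 + 24908858009 - 8149040695 - 4351078600 + 1064144451 + 483502844 - 82010177 - 30167357 + 3087735 + 831820 - 37338 - 5604 + 30
= 1071823774337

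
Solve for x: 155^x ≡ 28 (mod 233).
98

Baby-step giant-step with step n = ⌈√233⌉ = 16.
Baby steps 155^j mod 233 (j:value) for j=0..15: 0:1, 1:155, 2:26, 3:69, 4:210, 5:163, 6:101, 7:44, 8:63, 9:212, 10:7, 11:153, 12:182, 13:17, 14:72, 15:209.
Giant-step multiplier: 155^(-16) ≡ 155^(232-16) = 155^216 ≡ 204 (mod 233).
Giant steps γ_i = 28·204^i mod 233: γ_0=28, γ_1=120, γ_2=15, γ_3=31, γ_4=33, γ_5=208, γ_6=26 (in table at j=2).
x = i·n + j = 6·16 + 2 = 98.
Check: 155^98 ≡ 28 (mod 233).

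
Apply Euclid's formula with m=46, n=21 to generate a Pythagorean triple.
(1675, 1932, 2557)

Euclid's formula: a = m² - n², b = 2mn, c = m² + n²
m = 46, n = 21
a = 46² - 21² = 2116 - 441 = 1675
b = 2 × 46 × 21 = 1932
c = 46² + 21² = 2116 + 441 = 2557
Verification: 1675² + 1932² = 2805625 + 3732624 = 6538249 = 2557² ✓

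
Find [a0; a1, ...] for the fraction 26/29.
[0; 1, 8, 1, 2]

Euclidean algorithm steps:
26 = 0 × 29 + 26
29 = 1 × 26 + 3
26 = 8 × 3 + 2
3 = 1 × 2 + 1
2 = 2 × 1 + 0
Continued fraction: [0; 1, 8, 1, 2]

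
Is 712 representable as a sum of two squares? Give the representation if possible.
6² + 26² (a=6, b=26)

Factorization: 712 = 2^3 × 89
By Fermat: n is sum of two squares iff every prime p ≡ 3 (mod 4) appears to even power.
All primes ≡ 3 (mod 4) appear to even power.
Search a = 0, 1, 2, … for 712 - a² a perfect square: first hit at a = 6: 712 - 36 = 676 = 26².
712 = 6² + 26² = 36 + 676 ✓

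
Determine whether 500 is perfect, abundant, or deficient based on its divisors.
abundant

Proper divisors of 500: sum = 1 + 2 + 4 + 5 + 10 + 20 + 25 + 50 + 100 + 125 + 250 = 592
Since 592 > 500, 500 is abundant.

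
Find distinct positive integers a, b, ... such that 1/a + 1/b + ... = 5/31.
1/7 + 1/55 + 1/3979 + 1/23744683 + 1/1127619917796295

Greedy algorithm:
5/31: ceiling(31/5) = 7, use 1/7
4/217: ceiling(217/4) = 55, use 1/55
3/11935: ceiling(11935/3) = 3979, use 1/3979
2/47489365: ceiling(47489365/2) = 23744683, use 1/23744683
1/1127619917796295: ceiling(1127619917796295/1) = 1127619917796295, use 1/1127619917796295
Result: 5/31 = 1/7 + 1/55 + 1/3979 + 1/23744683 + 1/1127619917796295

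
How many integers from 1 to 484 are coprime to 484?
220

484 = 2^2 × 11^2
φ(n) = n × ∏(1 - 1/p) for each prime p dividing n
φ(484) = 484 × (1 - 1/2) × (1 - 1/11) = 220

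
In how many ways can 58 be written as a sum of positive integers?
715220

p(n) counts ways to write n as a sum of positive integers (order ignored).
Euler's pentagonal recurrence: p(k) = p(k-1) + p(k-2) - p(k-5) - p(k-7) + p(k-12) + p(k-15) - ... (offsets j(3j∓1)/2, signs ++--, p(0)=1, p(<0)=0).
DP table for k = 0..57: p(0)=1, p(1)=1, p(2)=2, p(3)=3, p(4)=5, p(5)=7, p(6)=11, p(7)=15, p(8)=22, p(9)=30, p(10)=42, p(11)=56, p(12)=77, p(13)=101, p(14)=135, p(15)=176, p(16)=231, p(17)=297, p(18)=385, p(19)=490, p(20)=627, p(21)=792, p(22)=1002, p(23)=1255, p(24)=1575, p(25)=1958, p(26)=2436, p(27)=3010, p(28)=3718, p(29)=4565, p(30)=5604, p(31)=6842, p(32)=8349, p(33)=10143, p(34)=12310, p(35)=14883, p(36)=17977, p(37)=21637, p(38)=26015, p(39)=31185, p(40)=37338, p(41)=44583, p(42)=53174, p(43)=63261, p(44)=75175, p(45)=89134, p(46)=105558, p(47)=124754, p(48)=147273, p(49)=173525, p(50)=204226, p(51)=239943, p(52)=281589, p(53)=329931, p(54)=386155, p(55)=451276, p(56)=526823, p(57)=614154.
Final step: p(58) = p(57) + p(56) - p(53) - p(51) + p(46) + p(43) - p(36) - p(32) + p(23) + p(18) - p(7) - p(1)
= 614154 + 526823 - 329931 - 239943 + 105558 + 63261 - 17977 - 8349 + 1255 + 385 - 15 - 1
= 715220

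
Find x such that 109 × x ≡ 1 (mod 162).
55

gcd(109, 162) = 1, so the inverse exists.
Extended Euclidean algorithm on (162, 109):
162 = 1 × 109 + 53  ⟹  53 = (1)·162 + (-1)·109
109 = 2 × 53 + 3  ⟹  3 = (-2)·162 + (3)·109
53 = 17 × 3 + 2  ⟹  2 = (35)·162 + (-52)·109
3 = 1 × 2 + 1  ⟹  1 = (-37)·162 + (55)·109
So (55)·109 ≡ 1 (mod 162), i.e. 109^(-1) ≡ 55 (mod 162).
Check: 109 × 55 = 5995 ≡ 1 (mod 162)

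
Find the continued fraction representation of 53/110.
[0; 2, 13, 4]

Euclidean algorithm steps:
53 = 0 × 110 + 53
110 = 2 × 53 + 4
53 = 13 × 4 + 1
4 = 4 × 1 + 0
Continued fraction: [0; 2, 13, 4]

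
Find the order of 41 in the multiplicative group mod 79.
26

79 is prime, so ord(41) divides φ(79) = 78.
Divisors of 78: 1, 2, 3, 6, 13, 26, 39, 78.
Repeated squaring: 41^1 ≡ 41, 41^2 ≡ 22, 41^4 ≡ 10, 41^8 ≡ 21, 41^16 ≡ 46, 41^32 ≡ 62, 41^64 ≡ 52 (mod 79).
Test 41^d mod 79 for each divisor d in increasing order:
41^1 ≡ 41
41^2 ≡ 22
41^3 = 41^2·41^1 ≡ 33
41^6 = 41^4·41^2 ≡ 62
41^13 = 41^8·41^4·41^1 ≡ 78
41^26 = 41^16·41^8·41^2 ≡ 1  ← first divisor giving 1
The order is 26.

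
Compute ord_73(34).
72

73 is prime, so ord(34) divides φ(73) = 72.
Divisors of 72: 1, 2, 3, 4, 6, 8, 9, 12, 18, 24, 36, 72.
Repeated squaring: 34^1 ≡ 34, 34^2 ≡ 61, 34^4 ≡ 71, 34^8 ≡ 4, 34^16 ≡ 16, 34^32 ≡ 37, 34^64 ≡ 55 (mod 73).
Test 34^d mod 73 for each divisor d in increasing order:
34^1 ≡ 34
34^2 ≡ 61
34^3 = 34^2·34^1 ≡ 30
34^4 ≡ 71
34^6 = 34^4·34^2 ≡ 24
34^8 ≡ 4
34^9 = 34^8·34^1 ≡ 63
34^12 = 34^8·34^4 ≡ 65
34^18 = 34^16·34^2 ≡ 27
34^24 = 34^16·34^8 ≡ 64
34^36 = 34^32·34^4 ≡ 72
34^72 = 34^64·34^8 ≡ 1  ← first divisor giving 1
The order is 72.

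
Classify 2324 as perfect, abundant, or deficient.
abundant

Proper divisors of 2324: sum = 1 + 2 + 4 + 7 + 14 + 28 + 83 + 166 + 332 + 581 + 1162 = 2380
Since 2380 > 2324, 2324 is abundant.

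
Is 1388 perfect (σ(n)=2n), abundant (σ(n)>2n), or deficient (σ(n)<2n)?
deficient

Proper divisors of 1388: sum = 1 + 2 + 4 + 347 + 694 = 1048
Since 1048 < 1388, 1388 is deficient.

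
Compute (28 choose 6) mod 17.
3

Using Lucas' theorem:
Write n=28 and k=6 in base 17:
n in base 17: [1, 11]
k in base 17: [0, 6]
C(28,6) mod 17 = ∏ C(n_i, k_i) mod 17
Digit binomials (mod 17): C(1,0) = 1; C(11,6) = 462 ≡ 3
Product: 1 × 3 = 3 ≡ 3 (mod 17)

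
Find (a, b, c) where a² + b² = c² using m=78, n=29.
(5243, 4524, 6925)

Euclid's formula: a = m² - n², b = 2mn, c = m² + n²
m = 78, n = 29
a = 78² - 29² = 6084 - 841 = 5243
b = 2 × 78 × 29 = 4524
c = 78² + 29² = 6084 + 841 = 6925
Verification: 5243² + 4524² = 27489049 + 20466576 = 47955625 = 6925² ✓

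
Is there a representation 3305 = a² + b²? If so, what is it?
13² + 56² (a=13, b=56)

Factorization: 3305 = 5 × 661
By Fermat: n is sum of two squares iff every prime p ≡ 3 (mod 4) appears to even power.
All primes ≡ 3 (mod 4) appear to even power.
Search a = 0, 1, 2, … for 3305 - a² a perfect square: first hit at a = 13: 3305 - 169 = 3136 = 56².
3305 = 13² + 56² = 169 + 3136 ✓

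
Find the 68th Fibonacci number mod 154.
87

Matrix identity: Q^n = [[F_(n+1), F_n], [F_n, F_(n-1)]] with Q = [[1,1],[1,0]].
n = 68 = 1000100₂. Square-and-multiply, entries mod 154:
Q^1 = [[1,1],[1,0]]
Q^2 = (Q^1)² = [[2,1],[1,1]]
Q^4 = (Q^2)² = [[5,3],[3,2]]
Q^8 = (Q^4)² = [[34,21],[21,13]]
Q^17 = (Q^8)²·Q = [[120,57],[57,63]]
Q^34 = (Q^17)² = [[93,113],[113,134]]
Q^68 = (Q^34)² = [[12,87],[87,79]]
F_68 mod 154 = Q^68[0][1] = 87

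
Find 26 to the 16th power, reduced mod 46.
36

Repeated squaring. Binary of 16 = 10000.
26^1 ≡ 26 (mod 46); 26^2 ≡ 32 (mod 46); 26^4 ≡ 12 (mod 46); 26^8 ≡ 6 (mod 46); 26^16 ≡ 36 (mod 46)
26^16 = 26^16 ≡ 36 (mod 46)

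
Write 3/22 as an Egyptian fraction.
1/8 + 1/88

Greedy algorithm:
3/22: ceiling(22/3) = 8, use 1/8
1/88: ceiling(88/1) = 88, use 1/88
Result: 3/22 = 1/8 + 1/88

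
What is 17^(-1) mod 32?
17

gcd(17, 32) = 1, so the inverse exists.
Extended Euclidean algorithm on (32, 17):
32 = 1 × 17 + 15  ⟹  15 = (1)·32 + (-1)·17
17 = 1 × 15 + 2  ⟹  2 = (-1)·32 + (2)·17
15 = 7 × 2 + 1  ⟹  1 = (8)·32 + (-15)·17
So (-15)·17 ≡ 1 (mod 32), i.e. 17^(-1) ≡ -15 ≡ 17 (mod 32).
Check: 17 × 17 = 289 ≡ 1 (mod 32)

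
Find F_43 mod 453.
164

Matrix identity: Q^n = [[F_(n+1), F_n], [F_n, F_(n-1)]] with Q = [[1,1],[1,0]].
n = 43 = 101011₂. Square-and-multiply, entries mod 453:
Q^1 = [[1,1],[1,0]]
Q^2 = (Q^1)² = [[2,1],[1,1]]
Q^5 = (Q^2)²·Q = [[8,5],[5,3]]
Q^10 = (Q^5)² = [[89,55],[55,34]]
Q^21 = (Q^10)²·Q = [[44,74],[74,423]]
Q^43 = (Q^21)²·Q = [[294,164],[164,130]]
F_43 mod 453 = Q^43[0][1] = 164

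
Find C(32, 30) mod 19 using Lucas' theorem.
2

Using Lucas' theorem:
Write n=32 and k=30 in base 19:
n in base 19: [1, 13]
k in base 19: [1, 11]
C(32,30) mod 19 = ∏ C(n_i, k_i) mod 19
Digit binomials (mod 19): C(1,1) = 1; C(13,11) = 78 ≡ 2
Product: 1 × 2 = 2 ≡ 2 (mod 19)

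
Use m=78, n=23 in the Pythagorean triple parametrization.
(5555, 3588, 6613)

Euclid's formula: a = m² - n², b = 2mn, c = m² + n²
m = 78, n = 23
a = 78² - 23² = 6084 - 529 = 5555
b = 2 × 78 × 23 = 3588
c = 78² + 23² = 6084 + 529 = 6613
Verification: 5555² + 3588² = 30858025 + 12873744 = 43731769 = 6613² ✓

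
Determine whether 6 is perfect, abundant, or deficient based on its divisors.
perfect

Proper divisors of 6: sum = 1 + 2 + 3 = 6
Since 6 = 6, 6 is perfect.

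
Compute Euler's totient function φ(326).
162

326 = 2 × 163
φ(n) = n × ∏(1 - 1/p) for each prime p dividing n
φ(326) = 326 × (1 - 1/2) × (1 - 1/163) = 162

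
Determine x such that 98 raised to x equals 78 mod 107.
29

Baby-step giant-step with step n = ⌈√107⌉ = 11.
Baby steps 98^j mod 107 (j:value) for j=0..10: 0:1, 1:98, 2:81, 3:20, 4:34, 5:15, 6:79, 7:38, 8:86, 9:82, 10:11.
Giant-step multiplier: 98^(-11) ≡ 98^(106-11) = 98^95 ≡ 67 (mod 107).
Giant steps γ_i = 78·67^i mod 107: γ_0=78, γ_1=90, γ_2=38 (in table at j=7).
x = i·n + j = 2·11 + 7 = 29.
Check: 98^29 ≡ 78 (mod 107).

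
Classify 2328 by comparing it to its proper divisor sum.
abundant

Proper divisors of 2328: sum = 1 + 2 + 3 + 4 + 6 + 8 + 12 + 24 + 97 + 194 + 291 + 388 + 582 + 776 + 1164 = 3552
Since 3552 > 2328, 2328 is abundant.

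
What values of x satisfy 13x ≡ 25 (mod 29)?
x ≡ 22 (mod 29)

gcd(13, 29) = 1, which divides 25, so solutions exist.
Find 13^(-1) mod 29 by the extended Euclidean algorithm:
29 = 2 × 13 + 3  ⟹  3 = (1)·29 + (-2)·13
13 = 4 × 3 + 1  ⟹  1 = (-4)·29 + (9)·13
So (9)·13 ≡ 1 (mod 29), i.e. 13^(-1) ≡ 9 (mod 29).
x ≡ 9 × 25 = 225 ≡ 22 (mod 29).
Check: 13 × 22 = 286 ≡ 25 (mod 29).
Unique solution: x ≡ 22 (mod 29)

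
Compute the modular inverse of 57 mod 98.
43

gcd(57, 98) = 1, so the inverse exists.
Extended Euclidean algorithm on (98, 57):
98 = 1 × 57 + 41  ⟹  41 = (1)·98 + (-1)·57
57 = 1 × 41 + 16  ⟹  16 = (-1)·98 + (2)·57
41 = 2 × 16 + 9  ⟹  9 = (3)·98 + (-5)·57
16 = 1 × 9 + 7  ⟹  7 = (-4)·98 + (7)·57
9 = 1 × 7 + 2  ⟹  2 = (7)·98 + (-12)·57
7 = 3 × 2 + 1  ⟹  1 = (-25)·98 + (43)·57
So (43)·57 ≡ 1 (mod 98), i.e. 57^(-1) ≡ 43 (mod 98).
Check: 57 × 43 = 2451 ≡ 1 (mod 98)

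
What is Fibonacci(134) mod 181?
67

Matrix identity: Q^n = [[F_(n+1), F_n], [F_n, F_(n-1)]] with Q = [[1,1],[1,0]].
n = 134 = 10000110₂. Square-and-multiply, entries mod 181:
Q^1 = [[1,1],[1,0]]
Q^2 = (Q^1)² = [[2,1],[1,1]]
Q^4 = (Q^2)² = [[5,3],[3,2]]
Q^8 = (Q^4)² = [[34,21],[21,13]]
Q^16 = (Q^8)² = [[149,82],[82,67]]
Q^33 = (Q^16)²·Q = [[120,146],[146,155]]
Q^67 = (Q^33)²·Q = [[27,59],[59,149]]
Q^134 = (Q^67)² = [[47,67],[67,161]]
F_134 mod 181 = Q^134[0][1] = 67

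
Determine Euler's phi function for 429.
240

429 = 3 × 11 × 13
φ(n) = n × ∏(1 - 1/p) for each prime p dividing n
φ(429) = 429 × (1 - 1/3) × (1 - 1/11) × (1 - 1/13) = 240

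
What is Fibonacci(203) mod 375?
302

Matrix identity: Q^n = [[F_(n+1), F_n], [F_n, F_(n-1)]] with Q = [[1,1],[1,0]].
n = 203 = 11001011₂. Square-and-multiply, entries mod 375:
Q^1 = [[1,1],[1,0]]
Q^3 = (Q^1)²·Q = [[3,2],[2,1]]
Q^6 = (Q^3)² = [[13,8],[8,5]]
Q^12 = (Q^6)² = [[233,144],[144,89]]
Q^25 = (Q^12)²·Q = [[268,25],[25,243]]
Q^50 = (Q^25)² = [[74,25],[25,49]]
Q^101 = (Q^50)²·Q = [[176,101],[101,75]]
Q^203 = (Q^101)²·Q = [[153,302],[302,226]]
F_203 mod 375 = Q^203[0][1] = 302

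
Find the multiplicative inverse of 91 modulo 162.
73

gcd(91, 162) = 1, so the inverse exists.
Extended Euclidean algorithm on (162, 91):
162 = 1 × 91 + 71  ⟹  71 = (1)·162 + (-1)·91
91 = 1 × 71 + 20  ⟹  20 = (-1)·162 + (2)·91
71 = 3 × 20 + 11  ⟹  11 = (4)·162 + (-7)·91
20 = 1 × 11 + 9  ⟹  9 = (-5)·162 + (9)·91
11 = 1 × 9 + 2  ⟹  2 = (9)·162 + (-16)·91
9 = 4 × 2 + 1  ⟹  1 = (-41)·162 + (73)·91
So (73)·91 ≡ 1 (mod 162), i.e. 91^(-1) ≡ 73 (mod 162).
Check: 91 × 73 = 6643 ≡ 1 (mod 162)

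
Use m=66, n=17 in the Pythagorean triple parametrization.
(4067, 2244, 4645)

Euclid's formula: a = m² - n², b = 2mn, c = m² + n²
m = 66, n = 17
a = 66² - 17² = 4356 - 289 = 4067
b = 2 × 66 × 17 = 2244
c = 66² + 17² = 4356 + 289 = 4645
Verification: 4067² + 2244² = 16540489 + 5035536 = 21576025 = 4645² ✓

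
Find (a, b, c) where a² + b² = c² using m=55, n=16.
(2769, 1760, 3281)

Euclid's formula: a = m² - n², b = 2mn, c = m² + n²
m = 55, n = 16
a = 55² - 16² = 3025 - 256 = 2769
b = 2 × 55 × 16 = 1760
c = 55² + 16² = 3025 + 256 = 3281
Verification: 2769² + 1760² = 7667361 + 3097600 = 10764961 = 3281² ✓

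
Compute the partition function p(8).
22

p(n) counts ways to write n as a sum of positive integers (order ignored).
Examples: 8; 7 + 1; 6 + 2; 6 + 1 + 1; 5 + 3; ... (22 total)
p(8) = 22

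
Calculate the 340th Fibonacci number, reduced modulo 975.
705

Matrix identity: Q^n = [[F_(n+1), F_n], [F_n, F_(n-1)]] with Q = [[1,1],[1,0]].
n = 340 = 101010100₂. Square-and-multiply, entries mod 975:
Q^1 = [[1,1],[1,0]]
Q^2 = (Q^1)² = [[2,1],[1,1]]
Q^5 = (Q^2)²·Q = [[8,5],[5,3]]
Q^10 = (Q^5)² = [[89,55],[55,34]]
Q^21 = (Q^10)²·Q = [[161,221],[221,915]]
Q^42 = (Q^21)² = [[662,871],[871,766]]
Q^85 = (Q^42)²·Q = [[248,560],[560,663]]
Q^170 = (Q^85)² = [[704,235],[235,469]]
Q^340 = (Q^170)² = [[941,705],[705,236]]
F_340 mod 975 = Q^340[0][1] = 705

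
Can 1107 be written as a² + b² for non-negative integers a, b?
Not possible

Factorization: 1107 = 3^3 × 41
By Fermat: n is sum of two squares iff every prime p ≡ 3 (mod 4) appears to even power.
Prime(s) ≡ 3 (mod 4) with odd exponent: [(3, 3)]
Therefore 1107 cannot be expressed as a² + b².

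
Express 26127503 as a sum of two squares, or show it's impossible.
Not possible

Factorization: 26127503 = 71^3 × 73
By Fermat: n is sum of two squares iff every prime p ≡ 3 (mod 4) appears to even power.
Prime(s) ≡ 3 (mod 4) with odd exponent: [(71, 3)]
Therefore 26127503 cannot be expressed as a² + b².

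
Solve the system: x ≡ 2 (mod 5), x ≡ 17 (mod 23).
17

Using Chinese Remainder Theorem:
M = 5 × 23 = 115
M1 = 23, M2 = 5
y1 = 23^(-1) mod 5 = 2
y2 = 5^(-1) mod 23 = 14
x = (2×23×2 + 17×5×14) mod 115 = 17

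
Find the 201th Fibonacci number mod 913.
232

Matrix identity: Q^n = [[F_(n+1), F_n], [F_n, F_(n-1)]] with Q = [[1,1],[1,0]].
n = 201 = 11001001₂. Square-and-multiply, entries mod 913:
Q^1 = [[1,1],[1,0]]
Q^3 = (Q^1)²·Q = [[3,2],[2,1]]
Q^6 = (Q^3)² = [[13,8],[8,5]]
Q^12 = (Q^6)² = [[233,144],[144,89]]
Q^25 = (Q^12)²·Q = [[877,159],[159,718]]
Q^50 = (Q^25)² = [[100,704],[704,309]]
Q^100 = (Q^50)² = [[727,341],[341,386]]
Q^201 = (Q^100)²·Q = [[870,232],[232,638]]
F_201 mod 913 = Q^201[0][1] = 232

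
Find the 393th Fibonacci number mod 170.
138

Matrix identity: Q^n = [[F_(n+1), F_n], [F_n, F_(n-1)]] with Q = [[1,1],[1,0]].
n = 393 = 110001001₂. Square-and-multiply, entries mod 170:
Q^1 = [[1,1],[1,0]]
Q^3 = (Q^1)²·Q = [[3,2],[2,1]]
Q^6 = (Q^3)² = [[13,8],[8,5]]
Q^12 = (Q^6)² = [[63,144],[144,89]]
Q^24 = (Q^12)² = [[55,128],[128,97]]
Q^49 = (Q^24)²·Q = [[105,29],[29,76]]
Q^98 = (Q^49)² = [[136,149],[149,157]]
Q^196 = (Q^98)² = [[67,137],[137,100]]
Q^393 = (Q^196)²·Q = [[67,138],[138,99]]
F_393 mod 170 = Q^393[0][1] = 138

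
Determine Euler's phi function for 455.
288

455 = 5 × 7 × 13
φ(n) = n × ∏(1 - 1/p) for each prime p dividing n
φ(455) = 455 × (1 - 1/5) × (1 - 1/7) × (1 - 1/13) = 288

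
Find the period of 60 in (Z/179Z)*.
89

179 is prime, so ord(60) divides φ(179) = 178.
Divisors of 178: 1, 2, 89, 178.
Repeated squaring: 60^1 ≡ 60, 60^2 ≡ 20, 60^4 ≡ 42, 60^8 ≡ 153, 60^16 ≡ 139, 60^32 ≡ 168, 60^64 ≡ 121, 60^128 ≡ 142 (mod 179).
Test 60^d mod 179 for each divisor d in increasing order:
60^1 ≡ 60
60^2 ≡ 20
60^89 = 60^64·60^16·60^8·60^1 ≡ 1  ← first divisor giving 1
The order is 89.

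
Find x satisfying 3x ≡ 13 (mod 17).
x ≡ 10 (mod 17)

gcd(3, 17) = 1, which divides 13, so solutions exist.
Find 3^(-1) mod 17 by the extended Euclidean algorithm:
17 = 5 × 3 + 2  ⟹  2 = (1)·17 + (-5)·3
3 = 1 × 2 + 1  ⟹  1 = (-1)·17 + (6)·3
So (6)·3 ≡ 1 (mod 17), i.e. 3^(-1) ≡ 6 (mod 17).
x ≡ 6 × 13 = 78 ≡ 10 (mod 17).
Check: 3 × 10 = 30 ≡ 13 (mod 17).
Unique solution: x ≡ 10 (mod 17)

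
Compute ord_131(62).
13

131 is prime, so ord(62) divides φ(131) = 130.
Divisors of 130: 1, 2, 5, 10, 13, 26, 65, 130.
Repeated squaring: 62^1 ≡ 62, 62^2 ≡ 45, 62^4 ≡ 60, 62^8 ≡ 63, 62^16 ≡ 39, 62^32 ≡ 80, 62^64 ≡ 112, 62^128 ≡ 99 (mod 131).
Test 62^d mod 131 for each divisor d in increasing order:
62^1 ≡ 62
62^2 ≡ 45
62^5 = 62^4·62^1 ≡ 52
62^10 = 62^8·62^2 ≡ 84
62^13 = 62^8·62^4·62^1 ≡ 1  ← first divisor giving 1
The order is 13.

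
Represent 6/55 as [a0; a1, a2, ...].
[0; 9, 6]

Euclidean algorithm steps:
6 = 0 × 55 + 6
55 = 9 × 6 + 1
6 = 6 × 1 + 0
Continued fraction: [0; 9, 6]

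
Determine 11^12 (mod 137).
59

Repeated squaring. Binary of 12 = 1100.
11^1 ≡ 11 (mod 137); 11^2 ≡ 121 (mod 137); 11^4 ≡ 119 (mod 137); 11^8 ≡ 50 (mod 137)
11^12 = 11^4 × 11^8 ≡ 59 (mod 137)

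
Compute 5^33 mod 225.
125

Repeated squaring. Binary of 33 = 100001.
5^1 ≡ 5 (mod 225); 5^2 ≡ 25 (mod 225); 5^4 ≡ 175 (mod 225); 5^8 ≡ 25 (mod 225); 5^16 ≡ 175 (mod 225); 5^32 ≡ 25 (mod 225)
5^33 = 5^1 × 5^32 ≡ 125 (mod 225)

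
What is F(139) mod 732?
521

Matrix identity: Q^n = [[F_(n+1), F_n], [F_n, F_(n-1)]] with Q = [[1,1],[1,0]].
n = 139 = 10001011₂. Square-and-multiply, entries mod 732:
Q^1 = [[1,1],[1,0]]
Q^2 = (Q^1)² = [[2,1],[1,1]]
Q^4 = (Q^2)² = [[5,3],[3,2]]
Q^8 = (Q^4)² = [[34,21],[21,13]]
Q^17 = (Q^8)²·Q = [[388,133],[133,255]]
Q^34 = (Q^17)² = [[605,607],[607,730]]
Q^69 = (Q^34)²·Q = [[299,278],[278,21]]
Q^139 = (Q^69)²·Q = [[177,521],[521,388]]
F_139 mod 732 = Q^139[0][1] = 521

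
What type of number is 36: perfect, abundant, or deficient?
abundant

Proper divisors of 36: sum = 1 + 2 + 3 + 4 + 6 + 9 + 12 + 18 = 55
Since 55 > 36, 36 is abundant.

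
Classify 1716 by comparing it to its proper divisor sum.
abundant

Proper divisors of 1716: sum = 1 + 2 + 3 + 4 + 6 + 11 + 12 + 13 + ... + 286 + 429 + 572 + 858 (23 divisors) = 2988
Since 2988 > 1716, 1716 is abundant.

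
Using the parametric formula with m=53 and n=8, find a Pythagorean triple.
(2745, 848, 2873)

Euclid's formula: a = m² - n², b = 2mn, c = m² + n²
m = 53, n = 8
a = 53² - 8² = 2809 - 64 = 2745
b = 2 × 53 × 8 = 848
c = 53² + 8² = 2809 + 64 = 2873
Verification: 2745² + 848² = 7535025 + 719104 = 8254129 = 2873² ✓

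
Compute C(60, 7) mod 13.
8

Using Lucas' theorem:
Write n=60 and k=7 in base 13:
n in base 13: [4, 8]
k in base 13: [0, 7]
C(60,7) mod 13 = ∏ C(n_i, k_i) mod 13
Digit binomials (mod 13): C(4,0) = 1; C(8,7) = 8
Product: 1 × 8 = 8 ≡ 8 (mod 13)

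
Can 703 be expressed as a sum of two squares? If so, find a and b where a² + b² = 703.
Not possible

Factorization: 703 = 19 × 37
By Fermat: n is sum of two squares iff every prime p ≡ 3 (mod 4) appears to even power.
Prime(s) ≡ 3 (mod 4) with odd exponent: [(19, 1)]
Therefore 703 cannot be expressed as a² + b².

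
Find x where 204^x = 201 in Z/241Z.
156

Baby-step giant-step with step n = ⌈√241⌉ = 16.
Baby steps 204^j mod 241 (j:value) for j=0..15: 0:1, 1:204, 2:164, 3:198, 4:145, 5:178, 6:162, 7:31, 8:58, 9:23, 10:113, 11:157, 12:216, 13:202, 14:238, 15:111.
Giant-step multiplier: 204^(-16) ≡ 204^(240-16) = 204^224 ≡ 24 (mod 241).
Giant steps γ_i = 201·24^i mod 241: γ_0=201, γ_1=4, γ_2=96, γ_3=135, γ_4=107, γ_5=158, γ_6=177, γ_7=151, γ_8=9, γ_9=216 (in table at j=12).
x = i·n + j = 9·16 + 12 = 156.
Check: 204^156 ≡ 201 (mod 241).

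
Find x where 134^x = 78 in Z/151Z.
24

Baby-step giant-step with step n = ⌈√151⌉ = 13.
Baby steps 134^j mod 151 (j:value) for j=0..12: 0:1, 1:134, 2:138, 3:70, 4:18, 5:147, 6:68, 7:52, 8:22, 9:79, 10:16, 11:30, 12:94.
Giant-step multiplier: 134^(-13) ≡ 134^(150-13) = 134^137 ≡ 12 (mod 151).
Giant steps γ_i = 78·12^i mod 151: γ_0=78, γ_1=30 (in table at j=11).
x = i·n + j = 1·13 + 11 = 24.
Check: 134^24 ≡ 78 (mod 151).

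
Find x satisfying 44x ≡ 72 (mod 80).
x ≡ 18 (mod 20)

gcd(44, 80) = 4, which divides 72, so solutions exist.
Divide through by 4: 11x ≡ 18 (mod 20).
Find 11^(-1) mod 20 by the extended Euclidean algorithm:
20 = 1 × 11 + 9  ⟹  9 = (1)·20 + (-1)·11
11 = 1 × 9 + 2  ⟹  2 = (-1)·20 + (2)·11
9 = 4 × 2 + 1  ⟹  1 = (5)·20 + (-9)·11
So (-9)·11 ≡ 1 (mod 20), i.e. 11^(-1) ≡ -9 ≡ 11 (mod 20).
x ≡ 11 × 18 = 198 ≡ 18 (mod 20).
Check: 44 × 18 = 792 ≡ 72 (mod 80).
x ≡ 18 (mod 20), giving 4 solutions mod 80.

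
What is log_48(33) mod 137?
3

Baby-step giant-step with step n = ⌈√137⌉ = 12.
Baby steps 48^j mod 137 (j:value) for j=0..11: 0:1, 1:48, 2:112, 3:33, 4:77, 5:134, 6:130, 7:75, 8:38, 9:43, 10:9, 11:21.
h = 33 is already in the table at j=3, so x = 3.
Check: 48^3 ≡ 33 (mod 137).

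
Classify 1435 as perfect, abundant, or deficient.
deficient

Proper divisors of 1435: sum = 1 + 5 + 7 + 35 + 41 + 205 + 287 = 581
Since 581 < 1435, 1435 is deficient.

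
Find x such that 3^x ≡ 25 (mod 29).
20

Baby-step giant-step with step n = ⌈√29⌉ = 6.
Baby steps 3^j mod 29 (j:value) for j=0..5: 0:1, 1:3, 2:9, 3:27, 4:23, 5:11.
Giant-step multiplier: 3^(-6) ≡ 3^(28-6) = 3^22 ≡ 22 (mod 29).
Giant steps γ_i = 25·22^i mod 29: γ_0=25, γ_1=28, γ_2=7, γ_3=9 (in table at j=2).
x = i·n + j = 3·6 + 2 = 20.
Check: 3^20 ≡ 25 (mod 29).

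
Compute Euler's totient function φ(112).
48

112 = 2^4 × 7
φ(n) = n × ∏(1 - 1/p) for each prime p dividing n
φ(112) = 112 × (1 - 1/2) × (1 - 1/7) = 48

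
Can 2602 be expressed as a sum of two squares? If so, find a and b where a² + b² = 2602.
1² + 51² (a=1, b=51)

Factorization: 2602 = 2 × 1301
By Fermat: n is sum of two squares iff every prime p ≡ 3 (mod 4) appears to even power.
All primes ≡ 3 (mod 4) appear to even power.
Search a = 0, 1, 2, … for 2602 - a² a perfect square: first hit at a = 1: 2602 - 1 = 2601 = 51².
2602 = 1² + 51² = 1 + 2601 ✓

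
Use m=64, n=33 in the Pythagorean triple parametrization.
(3007, 4224, 5185)

Euclid's formula: a = m² - n², b = 2mn, c = m² + n²
m = 64, n = 33
a = 64² - 33² = 4096 - 1089 = 3007
b = 2 × 64 × 33 = 4224
c = 64² + 33² = 4096 + 1089 = 5185
Verification: 3007² + 4224² = 9042049 + 17842176 = 26884225 = 5185² ✓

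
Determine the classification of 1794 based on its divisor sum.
abundant

Proper divisors of 1794: sum = 1 + 2 + 3 + 6 + 13 + 23 + 26 + 39 + 46 + 69 + 78 + 138 + 299 + 598 + 897 = 2238
Since 2238 > 1794, 1794 is abundant.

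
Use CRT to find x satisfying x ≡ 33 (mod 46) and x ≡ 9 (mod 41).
1321

Using Chinese Remainder Theorem:
M = 46 × 41 = 1886
M1 = 41, M2 = 46
y1 = 41^(-1) mod 46 = 9
y2 = 46^(-1) mod 41 = 33
x = (33×41×9 + 9×46×33) mod 1886 = 1321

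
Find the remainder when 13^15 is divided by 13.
0

Repeated squaring. Binary of 15 = 1111.
13^1 ≡ 0 (mod 13); 13^2 ≡ 0 (mod 13); 13^4 ≡ 0 (mod 13); 13^8 ≡ 0 (mod 13)
13^15 = 13^1 × 13^2 × 13^4 × 13^8 ≡ 0 (mod 13)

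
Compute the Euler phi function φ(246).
80

246 = 2 × 3 × 41
φ(n) = n × ∏(1 - 1/p) for each prime p dividing n
φ(246) = 246 × (1 - 1/2) × (1 - 1/3) × (1 - 1/41) = 80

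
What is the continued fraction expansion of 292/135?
[2; 6, 7, 3]

Euclidean algorithm steps:
292 = 2 × 135 + 22
135 = 6 × 22 + 3
22 = 7 × 3 + 1
3 = 3 × 1 + 0
Continued fraction: [2; 6, 7, 3]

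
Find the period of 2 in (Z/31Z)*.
5

31 is prime, so ord(2) divides φ(31) = 30.
Divisors of 30: 1, 2, 3, 5, 6, 10, 15, 30.
Repeated squaring: 2^1 ≡ 2, 2^2 ≡ 4, 2^4 ≡ 16, 2^8 ≡ 8, 2^16 ≡ 2 (mod 31).
Test 2^d mod 31 for each divisor d in increasing order:
2^1 ≡ 2
2^2 ≡ 4
2^3 = 2^2·2^1 ≡ 8
2^5 = 2^4·2^1 ≡ 1  ← first divisor giving 1
The order is 5.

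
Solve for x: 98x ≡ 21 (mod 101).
x ≡ 94 (mod 101)

gcd(98, 101) = 1, which divides 21, so solutions exist.
Find 98^(-1) mod 101 by the extended Euclidean algorithm:
101 = 1 × 98 + 3  ⟹  3 = (1)·101 + (-1)·98
98 = 32 × 3 + 2  ⟹  2 = (-32)·101 + (33)·98
3 = 1 × 2 + 1  ⟹  1 = (33)·101 + (-34)·98
So (-34)·98 ≡ 1 (mod 101), i.e. 98^(-1) ≡ -34 ≡ 67 (mod 101).
x ≡ 67 × 21 = 1407 ≡ 94 (mod 101).
Check: 98 × 94 = 9212 ≡ 21 (mod 101).
Unique solution: x ≡ 94 (mod 101)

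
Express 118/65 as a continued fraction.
[1; 1, 4, 2, 2, 2]

Euclidean algorithm steps:
118 = 1 × 65 + 53
65 = 1 × 53 + 12
53 = 4 × 12 + 5
12 = 2 × 5 + 2
5 = 2 × 2 + 1
2 = 2 × 1 + 0
Continued fraction: [1; 1, 4, 2, 2, 2]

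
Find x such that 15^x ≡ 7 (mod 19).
12

Baby-step giant-step with step n = ⌈√19⌉ = 5.
Baby steps 15^j mod 19 (j:value) for j=0..4: 0:1, 1:15, 2:16, 3:12, 4:9.
Giant-step multiplier: 15^(-5) ≡ 15^(18-5) = 15^13 ≡ 10 (mod 19).
Giant steps γ_i = 7·10^i mod 19: γ_0=7, γ_1=13, γ_2=16 (in table at j=2).
x = i·n + j = 2·5 + 2 = 12.
Check: 15^12 ≡ 7 (mod 19).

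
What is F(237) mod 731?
338

Matrix identity: Q^n = [[F_(n+1), F_n], [F_n, F_(n-1)]] with Q = [[1,1],[1,0]].
n = 237 = 11101101₂. Square-and-multiply, entries mod 731:
Q^1 = [[1,1],[1,0]]
Q^3 = (Q^1)²·Q = [[3,2],[2,1]]
Q^7 = (Q^3)²·Q = [[21,13],[13,8]]
Q^14 = (Q^7)² = [[610,377],[377,233]]
Q^29 = (Q^14)²·Q = [[162,336],[336,557]]
Q^59 = (Q^29)²·Q = [[604,250],[250,354]]
Q^118 = (Q^59)² = [[412,463],[463,680]]
Q^237 = (Q^118)²·Q = [[82,338],[338,475]]
F_237 mod 731 = Q^237[0][1] = 338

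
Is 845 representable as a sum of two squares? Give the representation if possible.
2² + 29² (a=2, b=29)

Factorization: 845 = 5 × 13^2
By Fermat: n is sum of two squares iff every prime p ≡ 3 (mod 4) appears to even power.
All primes ≡ 3 (mod 4) appear to even power.
Search a = 0, 1, 2, … for 845 - a² a perfect square: first hit at a = 2: 845 - 4 = 841 = 29².
845 = 2² + 29² = 4 + 841 ✓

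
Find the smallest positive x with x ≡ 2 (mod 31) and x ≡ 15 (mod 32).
591

Using Chinese Remainder Theorem:
M = 31 × 32 = 992
M1 = 32, M2 = 31
y1 = 32^(-1) mod 31 = 1
y2 = 31^(-1) mod 32 = 31
x = (2×32×1 + 15×31×31) mod 992 = 591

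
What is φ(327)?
216

327 = 3 × 109
φ(n) = n × ∏(1 - 1/p) for each prime p dividing n
φ(327) = 327 × (1 - 1/3) × (1 - 1/109) = 216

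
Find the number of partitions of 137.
11097645016

p(n) counts ways to write n as a sum of positive integers (order ignored).
Euler's pentagonal recurrence: p(k) = p(k-1) + p(k-2) - p(k-5) - p(k-7) + p(k-12) + p(k-15) - ... (offsets j(3j∓1)/2, signs ++--, p(0)=1, p(<0)=0).
DP table for k = 0..136: p(0)=1, p(1)=1, p(2)=2, p(3)=3, p(4)=5, p(5)=7, p(6)=11, p(7)=15, p(8)=22, p(9)=30, p(10)=42, p(11)=56, p(12)=77, p(13)=101, p(14)=135, p(15)=176, p(16)=231, p(17)=297, p(18)=385, p(19)=490, p(20)=627, p(21)=792, p(22)=1002, p(23)=1255, p(24)=1575, p(25)=1958, p(26)=2436, p(27)=3010, p(28)=3718, p(29)=4565, p(30)=5604, p(31)=6842, p(32)=8349, p(33)=10143, p(34)=12310, p(35)=14883, p(36)=17977, p(37)=21637, p(38)=26015, p(39)=31185, p(40)=37338, p(41)=44583, p(42)=53174, p(43)=63261, p(44)=75175, p(45)=89134, p(46)=105558, p(47)=124754, p(48)=147273, p(49)=173525, p(50)=204226, p(51)=239943, p(52)=281589, p(53)=329931, p(54)=386155, p(55)=451276, p(56)=526823, p(57)=614154, p(58)=715220, p(59)=831820, p(60)=966467, p(61)=1121505, p(62)=1300156, p(63)=1505499, p(64)=1741630, p(65)=2012558, p(66)=2323520, p(67)=2679689, p(68)=3087735, p(69)=3554345, p(70)=4087968, p(71)=4697205, p(72)=5392783, p(73)=6185689, p(74)=7089500, p(75)=8118264, p(76)=9289091, p(77)=10619863, p(78)=12132164, p(79)=13848650, p(80)=15796476, p(81)=18004327, p(82)=20506255, p(83)=23338469, p(84)=26543660, p(85)=30167357, p(86)=34262962, p(87)=38887673, p(88)=44108109, p(89)=49995925, p(90)=56634173, p(91)=64112359, p(92)=72533807, p(93)=82010177, p(94)=92669720, p(95)=104651419, p(96)=118114304, p(97)=133230930, p(98)=150198136, p(99)=169229875, p(100)=190569292, p(101)=214481126, p(102)=241265379, p(103)=271248950, p(104)=304801365, p(105)=342325709, p(106)=384276336, p(107)=431149389, p(108)=483502844, p(109)=541946240, p(110)=607163746, p(111)=679903203, p(112)=761002156, p(113)=851376628, p(114)=952050665, p(115)=1064144451, p(116)=1188908248, p(117)=1327710076, p(118)=1482074143, p(119)=1653668665, p(120)=1844349560, p(121)=2056148051, p(122)=2291320912, p(123)=2552338241, p(124)=2841940500, p(125)=3163127352, p(126)=3519222692, p(127)=3913864295, p(128)=4351078600, p(129)=4835271870, p(130)=5371315400, p(131)=5964539504, p(132)=6620830889, p(133)=7346629512, p(134)=8149040695, p(135)=9035836076, p(136)=10015581680.
Final step: p(137) = p(136) + p(135) - p(132) - p(130) + p(125) + p(122) - p(115) - p(111) + p(102) + p(97) - p(86) - p(80) + p(67) + p(60) - p(45) - p(37) + p(20) + p(11)
= 10015581680 + 9035836076 - 6620830889 - 5371315400 + 3163127352 + 2291320912 - 1064144451 - 679903203 + 241265379 + 133230930 - 34262962 - 15796476 + 2679689 + 966467 - 89134 - 21637 + 627 + 56
= 11097645016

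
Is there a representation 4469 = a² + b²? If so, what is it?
25² + 62² (a=25, b=62)

Factorization: 4469 = 41 × 109
By Fermat: n is sum of two squares iff every prime p ≡ 3 (mod 4) appears to even power.
All primes ≡ 3 (mod 4) appear to even power.
Search a = 0, 1, 2, … for 4469 - a² a perfect square: first hit at a = 25: 4469 - 625 = 3844 = 62².
4469 = 25² + 62² = 625 + 3844 ✓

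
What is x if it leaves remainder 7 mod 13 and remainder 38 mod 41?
202

Using Chinese Remainder Theorem:
M = 13 × 41 = 533
M1 = 41, M2 = 13
y1 = 41^(-1) mod 13 = 7
y2 = 13^(-1) mod 41 = 19
x = (7×41×7 + 38×13×19) mod 533 = 202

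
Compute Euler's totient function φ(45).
24

45 = 3^2 × 5
φ(n) = n × ∏(1 - 1/p) for each prime p dividing n
φ(45) = 45 × (1 - 1/3) × (1 - 1/5) = 24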